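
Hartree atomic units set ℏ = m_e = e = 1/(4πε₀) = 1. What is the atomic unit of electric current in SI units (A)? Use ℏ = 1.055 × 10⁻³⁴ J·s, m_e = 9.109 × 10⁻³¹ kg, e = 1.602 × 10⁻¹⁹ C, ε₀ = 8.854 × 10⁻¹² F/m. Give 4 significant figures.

6.612 × 10⁻³ A

Dimensional analysis gives I_au = e E_h/ℏ = m_e e⁵/((4πε₀)²ℏ³).
E_h = 4.354 × 10⁻¹⁸ J
e·E_h/ℏ = 6.612 × 10⁻³ A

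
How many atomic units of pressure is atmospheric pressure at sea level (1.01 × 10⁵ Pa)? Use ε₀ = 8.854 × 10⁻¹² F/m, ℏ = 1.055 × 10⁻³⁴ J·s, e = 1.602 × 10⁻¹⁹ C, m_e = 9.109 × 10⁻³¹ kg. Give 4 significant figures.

3.448 × 10⁻⁹

atomic unit of pressure: P_au = E_h/a₀³ = m_e⁴e¹⁰/((4πε₀)⁵ℏ⁸) = 2.929 × 10¹³ Pa.
1.01 × 10⁵ / 2.929 × 10¹³ = 3.448 × 10⁻⁹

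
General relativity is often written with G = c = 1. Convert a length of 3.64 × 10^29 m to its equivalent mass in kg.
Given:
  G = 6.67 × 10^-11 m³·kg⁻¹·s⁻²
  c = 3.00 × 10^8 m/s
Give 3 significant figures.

Length → mass via c²/G.
3.64 × 10^29 m × (c²/G) = 4.91 × 10^56 kg

4.91 × 10^56 kg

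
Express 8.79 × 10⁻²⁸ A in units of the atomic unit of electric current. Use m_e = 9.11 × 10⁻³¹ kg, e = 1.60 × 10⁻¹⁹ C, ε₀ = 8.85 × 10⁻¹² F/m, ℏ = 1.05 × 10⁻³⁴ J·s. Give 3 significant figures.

atomic unit of electric current: I_au = e E_h/ℏ = m_e e⁵/((4πε₀)²ℏ³) = 6.67 × 10⁻³ A.
8.79 × 10⁻²⁸ / 6.67 × 10⁻³ = 1.32 × 10⁻²⁵

1.32 × 10⁻²⁵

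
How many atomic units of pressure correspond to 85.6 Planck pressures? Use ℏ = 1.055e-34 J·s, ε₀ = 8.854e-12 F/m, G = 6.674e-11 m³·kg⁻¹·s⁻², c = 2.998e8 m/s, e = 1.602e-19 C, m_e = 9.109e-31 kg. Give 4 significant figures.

1.354e102

Planck pressure: p_P = c⁷/(ℏG²) = 4.632e113 Pa
atomic unit of pressure: P_au = E_h/a₀³ = m_e⁴e¹⁰/((4πε₀)⁵ℏ⁸) = 2.929e13 Pa
85.6 × 4.632e113 / 2.929e13 = 1.354e102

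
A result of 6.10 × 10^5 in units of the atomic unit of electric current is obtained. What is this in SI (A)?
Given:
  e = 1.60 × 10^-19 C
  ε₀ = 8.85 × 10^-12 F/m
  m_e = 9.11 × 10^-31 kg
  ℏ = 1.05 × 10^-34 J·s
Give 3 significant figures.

4.07 × 10^3 A

One atomic unit of electric current: I_au = e E_h/ℏ = m_e e⁵/((4πε₀)²ℏ³) = 6.67 × 10^-3 A.
6.10 × 10^5 × 6.67 × 10^-3 A = 4.07 × 10^3 A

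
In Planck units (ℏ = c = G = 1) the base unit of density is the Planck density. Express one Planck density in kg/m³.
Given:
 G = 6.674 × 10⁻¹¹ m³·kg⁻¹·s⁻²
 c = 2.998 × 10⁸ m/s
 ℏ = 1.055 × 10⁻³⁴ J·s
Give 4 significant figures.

5.154 × 10⁹⁶ kg/m³

ρ_P = c⁵/(ℏG²)
  = 2.422 × 10⁴² / 4.699 × 10⁻⁵⁵
  = 5.154 × 10⁹⁶ kg/m³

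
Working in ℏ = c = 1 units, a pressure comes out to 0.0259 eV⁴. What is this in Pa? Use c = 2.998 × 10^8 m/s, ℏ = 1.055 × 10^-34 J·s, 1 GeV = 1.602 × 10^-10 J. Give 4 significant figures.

Pressure is [E]/[L]³ = [E]⁴/(ℏc)³.
1 GeV⁴ → 1/(ℏc)³ × (1 GeV in J)⁴ = 2.082 × 10^37 Pa.
Convert the energy scale: 0.0259 eV⁴ = 2.59 × 10^-38 GeV⁴.
Result: 2.59 × 10^-38 × 2.082 × 10^37 = 0.5391 Pa.

0.5391 Pa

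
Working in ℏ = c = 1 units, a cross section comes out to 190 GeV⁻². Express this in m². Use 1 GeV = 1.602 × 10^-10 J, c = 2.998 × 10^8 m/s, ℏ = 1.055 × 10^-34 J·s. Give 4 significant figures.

7.406 × 10^-30 m²

Area is [L]² = [E]⁻²·(ℏc)²; restore (ℏc)².
1 GeV⁻² → (ℏc)² × (1 GeV in J)⁻² = 3.898 × 10^-32 m².
Result: 190 × 3.898 × 10^-32 = 7.406 × 10^-30 m².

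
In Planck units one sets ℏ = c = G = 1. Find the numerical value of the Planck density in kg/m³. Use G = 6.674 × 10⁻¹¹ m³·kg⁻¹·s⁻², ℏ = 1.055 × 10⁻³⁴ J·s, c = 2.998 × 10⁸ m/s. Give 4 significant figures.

ρ_P = c⁵/(ℏG²)
  = 2.422 × 10⁴² / 4.699 × 10⁻⁵⁵
  = 5.154 × 10⁹⁶ kg/m³

5.154 × 10⁹⁶ kg/m³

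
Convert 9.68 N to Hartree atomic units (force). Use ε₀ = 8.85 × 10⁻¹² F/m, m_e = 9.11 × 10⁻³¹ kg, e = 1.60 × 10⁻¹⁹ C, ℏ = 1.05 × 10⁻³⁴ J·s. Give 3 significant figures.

atomic unit of force: F_au = E_h/a₀ = m_e²e⁶/((4πε₀)³ℏ⁴) = 8.33 × 10⁻⁸ N.
9.68 / 8.33 × 10⁻⁸ = 1.16 × 10⁸

1.16 × 10⁸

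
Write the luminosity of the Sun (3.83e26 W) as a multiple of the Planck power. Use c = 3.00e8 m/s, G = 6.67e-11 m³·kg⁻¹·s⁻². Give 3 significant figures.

1.05e-26

Planck power: P_P = c⁵/G = 3.64e52 W.
3.83e26 / 3.64e52 = 1.05e-26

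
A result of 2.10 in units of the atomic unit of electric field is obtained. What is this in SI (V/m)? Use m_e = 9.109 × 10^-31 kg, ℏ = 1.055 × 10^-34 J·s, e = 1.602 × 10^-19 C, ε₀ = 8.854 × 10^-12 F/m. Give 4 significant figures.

1.077 × 10^12 V/m

One atomic unit of electric field: E_au = E_h/(e a₀) = m_e²e⁵/((4πε₀)³ℏ⁴) = 5.131 × 10^11 V/m.
2.10 × 5.131 × 10^11 V/m = 1.077 × 10^12 V/m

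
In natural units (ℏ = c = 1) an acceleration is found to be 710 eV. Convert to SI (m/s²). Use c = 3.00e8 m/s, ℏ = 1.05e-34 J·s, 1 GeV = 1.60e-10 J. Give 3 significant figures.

Acceleration is [L]/[T]² = c·[E]/ℏ.
1 GeV → c/ℏ × (1 GeV in J) = 4.57e32 m/s².
Convert the energy scale: 710 eV = 7.10e-7 GeV.
Result: 7.10e-7 × 4.57e32 = 3.25e26 m/s².

3.25e26 m/s²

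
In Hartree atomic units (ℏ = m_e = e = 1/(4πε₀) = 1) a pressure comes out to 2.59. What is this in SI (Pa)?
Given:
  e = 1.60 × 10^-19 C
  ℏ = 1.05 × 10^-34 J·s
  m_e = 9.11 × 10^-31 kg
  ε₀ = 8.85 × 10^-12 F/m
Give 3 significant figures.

7.80 × 10^13 Pa

One atomic unit of pressure: P_au = E_h/a₀³ = m_e⁴e¹⁰/((4πε₀)⁵ℏ⁸) = 3.01 × 10^13 Pa.
2.59 × 3.01 × 10^13 Pa = 7.80 × 10^13 Pa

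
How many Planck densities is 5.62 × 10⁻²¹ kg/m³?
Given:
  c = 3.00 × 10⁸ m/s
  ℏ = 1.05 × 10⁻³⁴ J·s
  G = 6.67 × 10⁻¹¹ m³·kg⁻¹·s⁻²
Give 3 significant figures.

1.08 × 10⁻¹¹⁷

Planck density: ρ_P = c⁵/(ℏG²) = 5.20 × 10⁹⁶ kg/m³.
5.62 × 10⁻²¹ / 5.20 × 10⁹⁶ = 1.08 × 10⁻¹¹⁷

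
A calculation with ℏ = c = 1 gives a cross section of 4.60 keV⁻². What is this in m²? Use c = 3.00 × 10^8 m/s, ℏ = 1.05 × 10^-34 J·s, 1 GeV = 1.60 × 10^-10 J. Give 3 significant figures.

1.78 × 10^-19 m²

Area is [L]² = [E]⁻²·(ℏc)²; restore (ℏc)².
1 GeV⁻² → (ℏc)² × (1 GeV in J)⁻² = 3.88 × 10^-32 m².
Convert the energy scale: 4.60 keV⁻² = 4.60 × 10^12 GeV⁻².
Result: 4.60 × 10^12 × 3.88 × 10^-32 = 1.78 × 10^-19 m².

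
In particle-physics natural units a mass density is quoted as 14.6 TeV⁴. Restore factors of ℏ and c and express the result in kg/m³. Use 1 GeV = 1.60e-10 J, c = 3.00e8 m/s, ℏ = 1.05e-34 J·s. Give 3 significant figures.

Mass density is [E]/(c²[L]³) = [E]⁴/(ℏ³c⁵).
1 GeV⁴ → 1/(ℏ³c⁵) × (1 GeV in J)⁴ = 2.33e20 kg/m³.
Convert the energy scale: 14.6 TeV⁴ = 1.46e13 GeV⁴.
Result: 1.46e13 × 2.33e20 = 3.40e33 kg/m³.

3.40e33 kg/m³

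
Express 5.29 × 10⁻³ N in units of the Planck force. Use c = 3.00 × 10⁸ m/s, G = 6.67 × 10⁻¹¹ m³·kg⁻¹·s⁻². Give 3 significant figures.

4.36 × 10⁻⁴⁷

Planck force: F_P = c⁴/G = 1.21 × 10⁴⁴ N.
5.29 × 10⁻³ / 1.21 × 10⁴⁴ = 4.36 × 10⁻⁴⁷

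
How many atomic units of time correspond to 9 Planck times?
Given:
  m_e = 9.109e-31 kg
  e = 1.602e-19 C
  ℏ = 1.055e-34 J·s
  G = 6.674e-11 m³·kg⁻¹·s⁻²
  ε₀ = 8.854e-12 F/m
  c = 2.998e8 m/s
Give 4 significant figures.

2.003e-26

Planck time: t_P = √(ℏG/c⁵) = 5.392e-44 s
atomic unit of time: τ_au = (4πε₀)²ℏ³/(m_e e⁴) = 2.423e-17 s
9 × 5.392e-44 / 2.423e-17 = 2.003e-26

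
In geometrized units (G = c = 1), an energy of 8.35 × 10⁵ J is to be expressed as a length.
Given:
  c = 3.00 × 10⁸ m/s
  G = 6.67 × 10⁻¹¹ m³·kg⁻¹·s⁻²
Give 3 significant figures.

6.88 × 10⁻³⁹ m

Energy → length via G/c⁴.
8.35 × 10⁵ J × (G/c⁴) = 6.88 × 10⁻³⁹ m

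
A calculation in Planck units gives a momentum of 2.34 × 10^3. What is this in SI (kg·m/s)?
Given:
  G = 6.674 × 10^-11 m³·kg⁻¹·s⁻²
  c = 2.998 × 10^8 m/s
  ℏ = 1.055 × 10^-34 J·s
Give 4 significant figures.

1.527 × 10^4 kg·m/s

One Planck momentum: p_P = √(ℏc³/G) = 6.527 kg·m/s.
2.34 × 10^3 × 6.527 kg·m/s = 1.527 × 10^4 kg·m/s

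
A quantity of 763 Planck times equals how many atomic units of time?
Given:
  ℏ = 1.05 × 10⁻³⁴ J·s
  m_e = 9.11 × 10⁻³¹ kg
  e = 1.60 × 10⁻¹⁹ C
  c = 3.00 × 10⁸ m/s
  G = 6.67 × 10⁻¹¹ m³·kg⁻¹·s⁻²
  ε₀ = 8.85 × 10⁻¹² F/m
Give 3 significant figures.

Planck time: t_P = √(ℏG/c⁵) = 5.37 × 10⁻⁴⁴ s
atomic unit of time: τ_au = (4πε₀)²ℏ³/(m_e e⁴) = 2.40 × 10⁻¹⁷ s
763 × 5.37 × 10⁻⁴⁴ / 2.40 × 10⁻¹⁷ = 1.71 × 10⁻²⁴

1.71 × 10⁻²⁴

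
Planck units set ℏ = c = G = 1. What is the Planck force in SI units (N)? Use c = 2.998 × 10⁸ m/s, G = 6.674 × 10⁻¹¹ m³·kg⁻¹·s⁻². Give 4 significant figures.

Dimensional analysis gives F_P = c⁴/G.
  = 8.078 × 10³³ / 6.674 × 10⁻¹¹
  = 1.210 × 10⁴⁴ N

1.210 × 10⁴⁴ N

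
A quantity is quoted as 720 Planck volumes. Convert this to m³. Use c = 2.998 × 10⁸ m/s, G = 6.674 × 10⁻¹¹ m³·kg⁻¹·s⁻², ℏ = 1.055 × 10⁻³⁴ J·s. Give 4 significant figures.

3.041 × 10⁻¹⁰² m³

One Planck volume: V_P = (ℏG/c³)^(3/2) = 4.224 × 10⁻¹⁰⁵ m³.
720 × 4.224 × 10⁻¹⁰⁵ m³ = 3.041 × 10⁻¹⁰² m³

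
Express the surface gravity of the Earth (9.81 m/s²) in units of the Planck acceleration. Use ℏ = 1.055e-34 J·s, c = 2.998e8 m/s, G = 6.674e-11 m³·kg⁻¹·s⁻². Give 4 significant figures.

1.764e-51

Planck acceleration: a_P = √(c⁷/(ℏG)) = 5.560e51 m/s².
9.81 / 5.560e51 = 1.764e-51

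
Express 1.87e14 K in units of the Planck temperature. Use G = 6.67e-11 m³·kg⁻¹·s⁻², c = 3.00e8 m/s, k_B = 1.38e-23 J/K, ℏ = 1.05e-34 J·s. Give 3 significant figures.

Planck temperature: T_P = √(ℏc⁵/G) / k_B = 1.42e32 K.
1.87e14 / 1.42e32 = 1.32e-18

1.32e-18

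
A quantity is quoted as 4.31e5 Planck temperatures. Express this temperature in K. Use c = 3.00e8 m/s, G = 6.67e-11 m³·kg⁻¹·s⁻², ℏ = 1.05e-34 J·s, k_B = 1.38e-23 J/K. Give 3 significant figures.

6.11e37 K

One Planck temperature: T_P = √(ℏc⁵/G) / k_B = 1.42e32 K.
4.31e5 × 1.42e32 K = 6.11e37 K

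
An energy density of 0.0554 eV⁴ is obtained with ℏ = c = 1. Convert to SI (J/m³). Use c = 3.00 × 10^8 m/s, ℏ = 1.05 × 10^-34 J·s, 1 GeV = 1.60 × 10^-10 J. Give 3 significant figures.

1.16 J/m³

[E]/[L]³ = [E]⁴/(ℏc)³; restore (ℏc)⁻³.
1 GeV⁴ → 1/(ℏc)³ × (1 GeV in J)⁴ = 2.10 × 10^37 J/m³.
Convert the energy scale: 0.0554 eV⁴ = 5.54 × 10^-38 GeV⁴.
Result: 5.54 × 10^-38 × 2.10 × 10^37 = 1.16 J/m³.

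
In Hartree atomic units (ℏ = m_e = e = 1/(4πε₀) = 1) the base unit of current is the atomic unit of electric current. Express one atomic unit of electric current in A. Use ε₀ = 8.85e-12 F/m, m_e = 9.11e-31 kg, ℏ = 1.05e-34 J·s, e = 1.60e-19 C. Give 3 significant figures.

6.67e-3 A

I_au = e E_h/ℏ = m_e e⁵/((4πε₀)²ℏ³)
E_h = 4.38e-18 J
e·E_h/ℏ = 6.67e-3 A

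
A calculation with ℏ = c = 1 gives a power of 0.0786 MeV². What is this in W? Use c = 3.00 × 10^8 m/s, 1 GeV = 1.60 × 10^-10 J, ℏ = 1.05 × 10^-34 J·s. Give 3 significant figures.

Power is [E]/[T] = [E]²/ℏ.
1 GeV² → 1/ℏ × (1 GeV in J)² = 2.44 × 10^14 W.
Convert the energy scale: 0.0786 MeV² = 7.86 × 10^-8 GeV².
Result: 7.86 × 10^-8 × 2.44 × 10^14 = 1.92 × 10^7 W.

1.92 × 10^7 W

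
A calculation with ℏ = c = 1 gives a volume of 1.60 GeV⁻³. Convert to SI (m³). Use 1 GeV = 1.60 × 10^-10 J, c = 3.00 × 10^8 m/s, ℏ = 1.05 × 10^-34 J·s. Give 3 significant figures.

1.22 × 10^-47 m³

Volume is [L]³ = [E]⁻³·(ℏc)³.
1 GeV⁻³ → (ℏc)³ × (1 GeV in J)⁻³ = 7.63 × 10^-48 m³.
Result: 1.60 × 7.63 × 10^-48 = 1.22 × 10^-47 m³.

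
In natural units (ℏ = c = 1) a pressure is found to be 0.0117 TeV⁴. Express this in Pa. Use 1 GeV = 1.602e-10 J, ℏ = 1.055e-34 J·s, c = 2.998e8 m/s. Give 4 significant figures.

Pressure is [E]/[L]³ = [E]⁴/(ℏc)³.
1 GeV⁴ → 1/(ℏc)³ × (1 GeV in J)⁴ = 2.082e37 Pa.
Convert the energy scale: 0.0117 TeV⁴ = 1.17e10 GeV⁴.
Result: 1.17e10 × 2.082e37 = 2.435e47 Pa.

2.435e47 Pa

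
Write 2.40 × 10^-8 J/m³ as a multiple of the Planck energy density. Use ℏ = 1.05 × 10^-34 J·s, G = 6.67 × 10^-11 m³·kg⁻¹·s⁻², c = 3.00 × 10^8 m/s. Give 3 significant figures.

5.13 × 10^-122

Planck energy density: u_P = c⁷/(ℏG²) = 4.68 × 10^113 J/m³.
2.40 × 10^-8 / 4.68 × 10^113 = 5.13 × 10^-122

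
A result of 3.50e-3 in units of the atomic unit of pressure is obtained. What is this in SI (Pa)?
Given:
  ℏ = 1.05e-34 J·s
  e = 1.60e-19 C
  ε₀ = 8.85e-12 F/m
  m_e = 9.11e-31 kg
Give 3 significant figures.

1.05e11 Pa

One atomic unit of pressure: P_au = E_h/a₀³ = m_e⁴e¹⁰/((4πε₀)⁵ℏ⁸) = 3.01e13 Pa.
3.50e-3 × 3.01e13 Pa = 1.05e11 Pa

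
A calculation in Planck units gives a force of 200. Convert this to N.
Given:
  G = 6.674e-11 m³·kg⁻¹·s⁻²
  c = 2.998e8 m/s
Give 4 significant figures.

2.421e46 N

One Planck force: F_P = c⁴/G = 1.210e44 N.
200 × 1.210e44 N = 2.421e46 N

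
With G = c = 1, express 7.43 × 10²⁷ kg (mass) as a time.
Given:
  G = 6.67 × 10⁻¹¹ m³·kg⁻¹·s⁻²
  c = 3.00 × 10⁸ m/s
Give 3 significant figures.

Mass → time via G/c³.
7.43 × 10²⁷ kg × (G/c³) = 1.84 × 10⁻⁸ s

1.84 × 10⁻⁸ s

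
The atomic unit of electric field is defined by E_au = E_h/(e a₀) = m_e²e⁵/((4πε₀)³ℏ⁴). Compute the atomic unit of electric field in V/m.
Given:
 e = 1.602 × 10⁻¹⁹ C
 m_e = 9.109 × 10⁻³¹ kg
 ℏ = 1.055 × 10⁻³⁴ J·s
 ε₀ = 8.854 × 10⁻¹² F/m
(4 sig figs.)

5.131 × 10¹¹ V/m

E_au = E_h/(e a₀) = m_e²e⁵/((4πε₀)³ℏ⁴)
E_h = 4.354 × 10⁻¹⁸ J
a₀ = 5.297 × 10⁻¹¹ m
E_h/(e·a₀) = 5.131 × 10¹¹ V/m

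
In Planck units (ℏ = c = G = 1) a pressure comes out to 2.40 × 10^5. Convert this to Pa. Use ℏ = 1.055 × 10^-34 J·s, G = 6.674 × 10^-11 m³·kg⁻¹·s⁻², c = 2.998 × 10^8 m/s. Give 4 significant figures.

One Planck pressure: p_P = c⁷/(ℏG²) = 4.632 × 10^113 Pa.
2.40 × 10^5 × 4.632 × 10^113 Pa = 1.112 × 10^119 Pa

1.112 × 10^119 Pa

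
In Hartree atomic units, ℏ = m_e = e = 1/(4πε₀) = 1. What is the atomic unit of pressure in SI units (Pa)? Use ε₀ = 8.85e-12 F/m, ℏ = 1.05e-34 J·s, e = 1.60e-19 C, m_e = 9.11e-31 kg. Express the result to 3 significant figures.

3.01e13 Pa

The unique combination of the constants set to 1 with dimensions of pressure is P_au = E_h/a₀³ = m_e⁴e¹⁰/((4πε₀)⁵ℏ⁸).
E_h = 4.38e-18 J
a₀ = 5.26e-11 m
E_h/a₀³ = 3.01e13 Pa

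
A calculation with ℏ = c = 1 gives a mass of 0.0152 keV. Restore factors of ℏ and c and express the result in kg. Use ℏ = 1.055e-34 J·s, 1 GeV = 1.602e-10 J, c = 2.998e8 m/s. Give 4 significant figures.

2.709e-35 kg

Mass is [E]/c²; divide by c².
1 GeV → 1/c² × (1 GeV in J) = 1.782e-27 kg.
Convert the energy scale: 0.0152 keV = 1.52e-8 GeV.
Result: 1.52e-8 × 1.782e-27 = 2.709e-35 kg.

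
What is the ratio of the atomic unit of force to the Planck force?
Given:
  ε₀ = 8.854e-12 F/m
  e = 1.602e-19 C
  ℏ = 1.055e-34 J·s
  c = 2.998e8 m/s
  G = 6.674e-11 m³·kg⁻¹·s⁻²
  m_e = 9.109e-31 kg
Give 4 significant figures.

6.791e-52

atomic unit of force: F_au = E_h/a₀ = m_e²e⁶/((4πε₀)³ℏ⁴) = 8.220e-8 N
Planck force: F_P = c⁴/G = 1.210e44 N
ratio = 8.220e-8 / 1.210e44 = 6.791e-52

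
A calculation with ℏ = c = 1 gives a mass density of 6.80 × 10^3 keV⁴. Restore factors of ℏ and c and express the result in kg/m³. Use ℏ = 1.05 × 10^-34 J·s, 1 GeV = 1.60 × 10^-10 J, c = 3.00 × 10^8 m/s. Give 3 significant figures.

Mass density is [E]/(c²[L]³) = [E]⁴/(ℏ³c⁵).
1 GeV⁴ → 1/(ℏ³c⁵) × (1 GeV in J)⁴ = 2.33 × 10^20 kg/m³.
Convert the energy scale: 6.80 × 10^3 keV⁴ = 6.80 × 10^-21 GeV⁴.
Result: 6.80 × 10^-21 × 2.33 × 10^20 = 1.58 kg/m³.

1.58 kg/m³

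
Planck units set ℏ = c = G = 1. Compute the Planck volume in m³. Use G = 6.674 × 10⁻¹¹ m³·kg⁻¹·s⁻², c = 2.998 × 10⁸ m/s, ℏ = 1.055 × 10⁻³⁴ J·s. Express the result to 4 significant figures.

4.224 × 10⁻¹⁰⁵ m³

From ℏ = c = G = 1 the volume scale is V_P = (ℏG/c³)^(3/2).
  = √(1.784 × 10⁻²⁰⁹)
  = 4.224 × 10⁻¹⁰⁵ m³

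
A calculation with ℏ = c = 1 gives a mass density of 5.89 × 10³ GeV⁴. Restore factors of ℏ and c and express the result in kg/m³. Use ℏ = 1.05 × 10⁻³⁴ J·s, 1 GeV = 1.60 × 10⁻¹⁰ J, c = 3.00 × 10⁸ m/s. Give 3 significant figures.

1.37 × 10²⁴ kg/m³

Mass density is [E]/(c²[L]³) = [E]⁴/(ℏ³c⁵).
1 GeV⁴ → 1/(ℏ³c⁵) × (1 GeV in J)⁴ = 2.33 × 10²⁰ kg/m³.
Result: 5.89 × 10³ × 2.33 × 10²⁰ = 1.37 × 10²⁴ kg/m³.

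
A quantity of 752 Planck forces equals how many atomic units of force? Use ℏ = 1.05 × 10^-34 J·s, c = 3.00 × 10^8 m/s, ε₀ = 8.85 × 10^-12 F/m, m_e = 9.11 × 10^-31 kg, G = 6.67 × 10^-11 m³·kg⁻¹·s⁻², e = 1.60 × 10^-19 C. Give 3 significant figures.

1.10 × 10^54

Planck force: F_P = c⁴/G = 1.21 × 10^44 N
atomic unit of force: F_au = E_h/a₀ = m_e²e⁶/((4πε₀)³ℏ⁴) = 8.33 × 10^-8 N
752 × 1.21 × 10^44 / 8.33 × 10^-8 = 1.10 × 10^54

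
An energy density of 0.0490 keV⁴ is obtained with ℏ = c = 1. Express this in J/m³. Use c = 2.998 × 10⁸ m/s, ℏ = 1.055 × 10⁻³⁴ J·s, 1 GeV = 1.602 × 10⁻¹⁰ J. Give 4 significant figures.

1.020 × 10¹² J/m³

[E]/[L]³ = [E]⁴/(ℏc)³; restore (ℏc)⁻³.
1 GeV⁴ → 1/(ℏc)³ × (1 GeV in J)⁴ = 2.082 × 10³⁷ J/m³.
Convert the energy scale: 0.0490 keV⁴ = 4.90 × 10⁻²⁶ GeV⁴.
Result: 4.90 × 10⁻²⁶ × 2.082 × 10³⁷ = 1.020 × 10¹² J/m³.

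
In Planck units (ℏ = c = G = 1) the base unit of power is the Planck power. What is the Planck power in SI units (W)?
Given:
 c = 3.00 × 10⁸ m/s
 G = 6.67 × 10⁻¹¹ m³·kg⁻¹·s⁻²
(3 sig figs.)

P_P = c⁵/G
  = 2.43 × 10⁴² / 6.67 × 10⁻¹¹
  = 3.64 × 10⁵² W

3.64 × 10⁵² W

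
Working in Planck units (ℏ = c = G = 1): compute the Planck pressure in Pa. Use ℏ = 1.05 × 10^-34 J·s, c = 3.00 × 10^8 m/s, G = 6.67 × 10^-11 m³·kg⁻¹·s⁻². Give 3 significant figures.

From ℏ = c = G = 1 the pressure scale is p_P = c⁷/(ℏG²).
  = 2.19 × 10^59 / 4.67 × 10^-55
  = 4.68 × 10^113 Pa

4.68 × 10^113 Pa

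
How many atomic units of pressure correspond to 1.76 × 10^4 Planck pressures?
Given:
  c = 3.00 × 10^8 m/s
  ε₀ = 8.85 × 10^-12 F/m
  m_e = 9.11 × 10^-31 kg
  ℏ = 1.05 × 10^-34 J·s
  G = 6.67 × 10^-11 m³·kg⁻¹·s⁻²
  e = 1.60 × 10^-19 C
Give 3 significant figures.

2.73 × 10^104

Planck pressure: p_P = c⁷/(ℏG²) = 4.68 × 10^113 Pa
atomic unit of pressure: P_au = E_h/a₀³ = m_e⁴e¹⁰/((4πε₀)⁵ℏ⁸) = 3.01 × 10^13 Pa
1.76 × 10^4 × 4.68 × 10^113 / 3.01 × 10^13 = 2.73 × 10^104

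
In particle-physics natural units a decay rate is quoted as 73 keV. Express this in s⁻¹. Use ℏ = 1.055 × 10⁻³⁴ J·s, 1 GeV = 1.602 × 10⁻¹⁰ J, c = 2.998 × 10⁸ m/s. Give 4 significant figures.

A rate is [E]/ℏ; divide by ℏ.
1 GeV → 1/ℏ × (1 GeV in J) = 1.518 × 10²⁴ s⁻¹.
Convert the energy scale: 73 keV = 7.30 × 10⁻⁵ GeV.
Result: 7.30 × 10⁻⁵ × 1.518 × 10²⁴ = 1.108 × 10²⁰ s⁻¹.

1.108 × 10²⁰ s⁻¹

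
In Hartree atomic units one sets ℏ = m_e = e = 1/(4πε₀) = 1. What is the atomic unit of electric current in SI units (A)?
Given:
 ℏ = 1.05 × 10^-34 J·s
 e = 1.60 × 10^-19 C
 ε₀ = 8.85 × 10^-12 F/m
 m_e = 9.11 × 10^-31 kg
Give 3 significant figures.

6.67 × 10^-3 A

I_au = e E_h/ℏ = m_e e⁵/((4πε₀)²ℏ³)
E_h = 4.38 × 10^-18 J
e·E_h/ℏ = 6.67 × 10^-3 A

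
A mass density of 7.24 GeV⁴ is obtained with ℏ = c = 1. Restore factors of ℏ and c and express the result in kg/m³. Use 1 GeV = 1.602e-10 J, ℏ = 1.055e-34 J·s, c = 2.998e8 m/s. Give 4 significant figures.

1.677e21 kg/m³

Mass density is [E]/(c²[L]³) = [E]⁴/(ℏ³c⁵).
1 GeV⁴ → 1/(ℏ³c⁵) × (1 GeV in J)⁴ = 2.316e20 kg/m³.
Result: 7.24 × 2.316e20 = 1.677e21 kg/m³.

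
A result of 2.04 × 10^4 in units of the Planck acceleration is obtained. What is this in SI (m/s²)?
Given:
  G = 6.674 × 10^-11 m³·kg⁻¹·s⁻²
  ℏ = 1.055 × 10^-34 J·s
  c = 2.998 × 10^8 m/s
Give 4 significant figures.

One Planck acceleration: a_P = √(c⁷/(ℏG)) = 5.560 × 10^51 m/s².
2.04 × 10^4 × 5.560 × 10^51 m/s² = 1.134 × 10^56 m/s²

1.134 × 10^56 m/s²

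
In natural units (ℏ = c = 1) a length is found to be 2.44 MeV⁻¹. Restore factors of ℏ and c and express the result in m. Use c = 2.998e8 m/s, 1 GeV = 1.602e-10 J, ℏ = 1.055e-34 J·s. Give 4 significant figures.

A length is [E]⁻¹ in ℏ=c=1; restore one factor of ℏc.
1 GeV⁻¹ → ℏc × (1 GeV in J)⁻¹ = 1.974e-16 m.
Convert the energy scale: 2.44 MeV⁻¹ = 2.44e3 GeV⁻¹.
Result: 2.44e3 × 1.974e-16 = 4.817e-13 m.

4.817e-13 m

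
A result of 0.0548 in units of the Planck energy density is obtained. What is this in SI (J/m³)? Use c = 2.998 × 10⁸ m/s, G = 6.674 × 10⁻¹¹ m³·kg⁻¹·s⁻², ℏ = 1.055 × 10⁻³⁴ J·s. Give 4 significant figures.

2.538 × 10¹¹² J/m³

One Planck energy density: u_P = c⁷/(ℏG²) = 4.632 × 10¹¹³ J/m³.
0.0548 × 4.632 × 10¹¹³ J/m³ = 2.538 × 10¹¹² J/m³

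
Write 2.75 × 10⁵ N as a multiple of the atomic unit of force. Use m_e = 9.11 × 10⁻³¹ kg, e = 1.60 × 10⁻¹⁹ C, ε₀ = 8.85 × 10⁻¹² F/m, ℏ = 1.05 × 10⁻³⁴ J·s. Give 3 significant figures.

3.30 × 10¹²

atomic unit of force: F_au = E_h/a₀ = m_e²e⁶/((4πε₀)³ℏ⁴) = 8.33 × 10⁻⁸ N.
2.75 × 10⁵ / 8.33 × 10⁻⁸ = 3.30 × 10¹²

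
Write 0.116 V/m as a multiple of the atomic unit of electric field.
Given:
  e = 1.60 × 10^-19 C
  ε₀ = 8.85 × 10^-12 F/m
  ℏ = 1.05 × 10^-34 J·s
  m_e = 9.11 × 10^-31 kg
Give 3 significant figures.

2.23 × 10^-13

atomic unit of electric field: E_au = E_h/(e a₀) = m_e²e⁵/((4πε₀)³ℏ⁴) = 5.20 × 10^11 V/m.
0.116 / 5.20 × 10^11 = 2.23 × 10^-13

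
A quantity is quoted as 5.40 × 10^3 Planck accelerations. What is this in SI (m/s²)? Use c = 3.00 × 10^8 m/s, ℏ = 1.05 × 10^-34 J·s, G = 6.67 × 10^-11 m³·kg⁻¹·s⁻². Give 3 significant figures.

3.02 × 10^55 m/s²

One Planck acceleration: a_P = √(c⁷/(ℏG)) = 5.59 × 10^51 m/s².
5.40 × 10^3 × 5.59 × 10^51 m/s² = 3.02 × 10^55 m/s²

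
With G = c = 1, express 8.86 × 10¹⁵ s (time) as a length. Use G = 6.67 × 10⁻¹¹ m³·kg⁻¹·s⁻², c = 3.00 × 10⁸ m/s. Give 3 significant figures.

2.66 × 10²⁴ m

Time → length via c.
8.86 × 10¹⁵ s × (c) = 2.66 × 10²⁴ m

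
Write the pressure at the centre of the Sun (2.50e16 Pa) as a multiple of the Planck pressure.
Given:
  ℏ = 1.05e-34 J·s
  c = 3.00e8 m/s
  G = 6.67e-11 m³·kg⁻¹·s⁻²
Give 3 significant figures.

Planck pressure: p_P = c⁷/(ℏG²) = 4.68e113 Pa.
2.50e16 / 4.68e113 = 5.34e-98

5.34e-98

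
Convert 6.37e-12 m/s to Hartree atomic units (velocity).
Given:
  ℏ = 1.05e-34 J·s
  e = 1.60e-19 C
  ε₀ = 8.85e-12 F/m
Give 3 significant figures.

2.91e-18

atomic unit of velocity: v_au = e²/(4πε₀ℏ) = 2.19e6 m/s.
6.37e-12 / 2.19e6 = 2.91e-18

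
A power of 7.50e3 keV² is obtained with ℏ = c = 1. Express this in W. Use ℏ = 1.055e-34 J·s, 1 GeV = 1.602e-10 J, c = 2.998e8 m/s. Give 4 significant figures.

1.824e6 W

Power is [E]/[T] = [E]²/ℏ.
1 GeV² → 1/ℏ × (1 GeV in J)² = 2.433e14 W.
Convert the energy scale: 7.50e3 keV² = 7.50e-9 GeV².
Result: 7.50e-9 × 2.433e14 = 1.824e6 W.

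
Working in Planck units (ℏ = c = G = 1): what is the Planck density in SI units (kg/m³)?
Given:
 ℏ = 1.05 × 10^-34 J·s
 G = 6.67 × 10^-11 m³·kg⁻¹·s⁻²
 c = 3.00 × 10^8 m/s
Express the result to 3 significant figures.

5.20 × 10^96 kg/m³

From ℏ = c = G = 1 the density scale is ρ_P = c⁵/(ℏG²).
  = 2.43 × 10^42 / 4.67 × 10^-55
  = 5.20 × 10^96 kg/m³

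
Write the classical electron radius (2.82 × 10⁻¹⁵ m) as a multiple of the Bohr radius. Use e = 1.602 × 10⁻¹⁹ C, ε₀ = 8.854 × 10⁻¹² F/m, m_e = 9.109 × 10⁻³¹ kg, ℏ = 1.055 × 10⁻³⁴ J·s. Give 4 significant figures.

5.323 × 10⁻⁵

Bohr radius: a₀ = 4πε₀ℏ²/(m_e e²) = 5.297 × 10⁻¹¹ m.
2.82 × 10⁻¹⁵ / 5.297 × 10⁻¹¹ = 5.323 × 10⁻⁵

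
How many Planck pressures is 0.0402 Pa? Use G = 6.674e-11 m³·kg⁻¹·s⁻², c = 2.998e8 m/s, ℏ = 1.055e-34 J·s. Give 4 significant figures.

Planck pressure: p_P = c⁷/(ℏG²) = 4.632e113 Pa.
0.0402 / 4.632e113 = 8.678e-116

8.678e-116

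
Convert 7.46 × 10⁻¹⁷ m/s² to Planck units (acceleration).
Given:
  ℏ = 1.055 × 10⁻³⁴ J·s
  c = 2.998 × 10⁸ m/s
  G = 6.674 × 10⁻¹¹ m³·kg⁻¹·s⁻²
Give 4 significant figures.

1.342 × 10⁻⁶⁸

Planck acceleration: a_P = √(c⁷/(ℏG)) = 5.560 × 10⁵¹ m/s².
7.46 × 10⁻¹⁷ / 5.560 × 10⁵¹ = 1.342 × 10⁻⁶⁸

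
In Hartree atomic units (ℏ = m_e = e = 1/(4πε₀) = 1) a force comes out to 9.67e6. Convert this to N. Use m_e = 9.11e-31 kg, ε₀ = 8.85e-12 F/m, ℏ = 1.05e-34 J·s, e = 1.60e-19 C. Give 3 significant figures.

One atomic unit of force: F_au = E_h/a₀ = m_e²e⁶/((4πε₀)³ℏ⁴) = 8.33e-8 N.
9.67e6 × 8.33e-8 N = 0.805 N

0.805 N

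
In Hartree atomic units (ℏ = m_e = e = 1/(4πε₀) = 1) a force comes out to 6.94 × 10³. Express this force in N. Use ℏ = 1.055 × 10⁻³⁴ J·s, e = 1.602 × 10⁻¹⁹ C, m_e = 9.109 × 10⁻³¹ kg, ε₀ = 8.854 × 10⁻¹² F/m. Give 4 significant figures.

5.705 × 10⁻⁴ N

One atomic unit of force: F_au = E_h/a₀ = m_e²e⁶/((4πε₀)³ℏ⁴) = 8.220 × 10⁻⁸ N.
6.94 × 10³ × 8.220 × 10⁻⁸ N = 5.705 × 10⁻⁴ N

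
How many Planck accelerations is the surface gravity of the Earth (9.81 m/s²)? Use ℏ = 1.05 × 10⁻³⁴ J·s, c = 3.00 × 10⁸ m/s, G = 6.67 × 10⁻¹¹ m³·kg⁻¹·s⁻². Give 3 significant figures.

1.76 × 10⁻⁵¹

Planck acceleration: a_P = √(c⁷/(ℏG)) = 5.59 × 10⁵¹ m/s².
9.81 / 5.59 × 10⁵¹ = 1.76 × 10⁻⁵¹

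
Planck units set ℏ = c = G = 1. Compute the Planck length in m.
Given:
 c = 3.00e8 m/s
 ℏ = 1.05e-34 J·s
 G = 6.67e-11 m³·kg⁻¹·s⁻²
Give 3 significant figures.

1.61e-35 m

The unique combination of the constants set to 1 with dimensions of length is ℓ_P = √(ℏG/c³).
  = √(2.59e-70)
  = 1.61e-35 m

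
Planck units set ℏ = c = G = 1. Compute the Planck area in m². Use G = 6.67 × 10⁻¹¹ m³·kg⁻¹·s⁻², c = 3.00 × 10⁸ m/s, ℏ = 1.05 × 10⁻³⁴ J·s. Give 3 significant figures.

From ℏ = c = G = 1 the area scale is A_P = ℏG/c³.
  = 7.00 × 10⁻⁴⁵ / 2.70 × 10²⁵
  = 2.59 × 10⁻⁷⁰ m²

2.59 × 10⁻⁷⁰ m²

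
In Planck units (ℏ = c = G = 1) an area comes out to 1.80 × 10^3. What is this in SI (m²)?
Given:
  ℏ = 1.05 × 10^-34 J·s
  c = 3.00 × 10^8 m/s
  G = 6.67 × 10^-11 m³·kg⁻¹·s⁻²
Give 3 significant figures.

4.67 × 10^-67 m²

One Planck area: A_P = ℏG/c³ = 2.59 × 10^-70 m².
1.80 × 10^3 × 2.59 × 10^-70 m² = 4.67 × 10^-67 m²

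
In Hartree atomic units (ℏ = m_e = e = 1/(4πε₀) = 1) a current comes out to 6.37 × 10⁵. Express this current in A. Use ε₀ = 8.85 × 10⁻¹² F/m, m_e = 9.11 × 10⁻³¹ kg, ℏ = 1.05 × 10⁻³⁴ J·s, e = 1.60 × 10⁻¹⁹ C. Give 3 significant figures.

4.25 × 10³ A

One atomic unit of electric current: I_au = e E_h/ℏ = m_e e⁵/((4πε₀)²ℏ³) = 6.67 × 10⁻³ A.
6.37 × 10⁵ × 6.67 × 10⁻³ A = 4.25 × 10³ A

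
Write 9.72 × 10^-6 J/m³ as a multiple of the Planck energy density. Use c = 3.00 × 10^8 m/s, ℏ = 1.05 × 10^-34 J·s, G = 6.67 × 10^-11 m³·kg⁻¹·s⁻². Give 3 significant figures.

Planck energy density: u_P = c⁷/(ℏG²) = 4.68 × 10^113 J/m³.
9.72 × 10^-6 / 4.68 × 10^113 = 2.08 × 10^-119

2.08 × 10^-119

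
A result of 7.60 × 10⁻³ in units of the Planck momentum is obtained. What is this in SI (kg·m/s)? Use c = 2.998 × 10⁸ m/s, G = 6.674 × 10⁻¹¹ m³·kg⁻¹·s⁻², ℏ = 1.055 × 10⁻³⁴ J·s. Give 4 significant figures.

One Planck momentum: p_P = √(ℏc³/G) = 6.527 kg·m/s.
7.60 × 10⁻³ × 6.527 kg·m/s = 0.04960 kg·m/s

0.04960 kg·m/s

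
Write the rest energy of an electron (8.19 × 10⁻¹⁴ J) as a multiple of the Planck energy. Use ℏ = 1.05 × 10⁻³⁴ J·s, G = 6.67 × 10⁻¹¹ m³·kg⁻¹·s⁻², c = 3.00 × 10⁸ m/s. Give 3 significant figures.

Planck energy: E_P = √(ℏc⁵/G) = 1.96 × 10⁹ J.
8.19 × 10⁻¹⁴ / 1.96 × 10⁹ = 4.19 × 10⁻²³

4.19 × 10⁻²³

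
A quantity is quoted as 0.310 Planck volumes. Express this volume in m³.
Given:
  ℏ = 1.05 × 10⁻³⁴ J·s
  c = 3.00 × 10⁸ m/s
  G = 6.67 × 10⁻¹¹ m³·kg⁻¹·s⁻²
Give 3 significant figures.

One Planck volume: V_P = (ℏG/c³)^(3/2) = 4.18 × 10⁻¹⁰⁵ m³.
0.310 × 4.18 × 10⁻¹⁰⁵ m³ = 1.30 × 10⁻¹⁰⁵ m³

1.30 × 10⁻¹⁰⁵ m³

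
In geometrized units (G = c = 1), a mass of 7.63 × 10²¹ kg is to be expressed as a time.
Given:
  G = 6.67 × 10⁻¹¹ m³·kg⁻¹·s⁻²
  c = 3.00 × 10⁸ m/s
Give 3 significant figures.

1.88 × 10⁻¹⁴ s

Mass → time via G/c³.
7.63 × 10²¹ kg × (G/c³) = 1.88 × 10⁻¹⁴ s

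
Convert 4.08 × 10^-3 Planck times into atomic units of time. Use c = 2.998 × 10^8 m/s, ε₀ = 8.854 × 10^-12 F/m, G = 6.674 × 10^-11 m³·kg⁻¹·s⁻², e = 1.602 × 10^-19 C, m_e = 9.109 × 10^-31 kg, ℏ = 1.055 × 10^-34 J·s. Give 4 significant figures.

9.080 × 10^-30

Planck time: t_P = √(ℏG/c⁵) = 5.392 × 10^-44 s
atomic unit of time: τ_au = (4πε₀)²ℏ³/(m_e e⁴) = 2.423 × 10^-17 s
4.08 × 10^-3 × 5.392 × 10^-44 / 2.423 × 10^-17 = 9.080 × 10^-30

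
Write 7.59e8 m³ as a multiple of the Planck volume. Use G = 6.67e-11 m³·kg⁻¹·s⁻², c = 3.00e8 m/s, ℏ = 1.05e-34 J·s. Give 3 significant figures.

Planck volume: V_P = (ℏG/c³)^(3/2) = 4.18e-105 m³.
7.59e8 / 4.18e-105 = 1.82e113

1.82e113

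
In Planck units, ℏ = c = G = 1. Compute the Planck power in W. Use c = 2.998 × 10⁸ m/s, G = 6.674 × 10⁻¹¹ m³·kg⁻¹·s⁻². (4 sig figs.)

3.629 × 10⁵² W

The unique combination of the constants set to 1 with dimensions of power is P_P = c⁵/G.
  = 2.422 × 10⁴² / 6.674 × 10⁻¹¹
  = 3.629 × 10⁵² W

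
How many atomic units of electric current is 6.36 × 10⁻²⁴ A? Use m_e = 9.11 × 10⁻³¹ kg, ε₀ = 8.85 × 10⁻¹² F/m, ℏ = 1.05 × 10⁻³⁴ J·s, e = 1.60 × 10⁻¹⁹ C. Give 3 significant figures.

atomic unit of electric current: I_au = e E_h/ℏ = m_e e⁵/((4πε₀)²ℏ³) = 6.67 × 10⁻³ A.
6.36 × 10⁻²⁴ / 6.67 × 10⁻³ = 9.53 × 10⁻²²

9.53 × 10⁻²²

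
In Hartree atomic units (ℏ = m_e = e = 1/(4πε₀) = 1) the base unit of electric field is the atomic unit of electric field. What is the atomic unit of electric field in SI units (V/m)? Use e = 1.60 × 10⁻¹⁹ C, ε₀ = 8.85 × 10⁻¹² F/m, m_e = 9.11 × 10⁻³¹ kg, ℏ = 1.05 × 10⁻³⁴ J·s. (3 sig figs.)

5.20 × 10¹¹ V/m

E_au = E_h/(e a₀) = m_e²e⁵/((4πε₀)³ℏ⁴)
E_h = 4.38 × 10⁻¹⁸ J
a₀ = 5.26 × 10⁻¹¹ m
E_h/(e·a₀) = 5.20 × 10¹¹ V/m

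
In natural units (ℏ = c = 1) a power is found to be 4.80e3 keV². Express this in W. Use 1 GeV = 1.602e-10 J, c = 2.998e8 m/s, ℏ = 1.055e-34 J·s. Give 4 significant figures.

Power is [E]/[T] = [E]²/ℏ.
1 GeV² → 1/ℏ × (1 GeV in J)² = 2.433e14 W.
Convert the energy scale: 4.80e3 keV² = 4.80e-9 GeV².
Result: 4.80e-9 × 2.433e14 = 1.168e6 W.

1.168e6 W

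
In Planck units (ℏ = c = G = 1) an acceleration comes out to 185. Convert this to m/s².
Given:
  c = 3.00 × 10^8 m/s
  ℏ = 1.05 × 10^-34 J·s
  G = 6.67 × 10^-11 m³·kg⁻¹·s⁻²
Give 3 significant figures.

1.03 × 10^54 m/s²

One Planck acceleration: a_P = √(c⁷/(ℏG)) = 5.59 × 10^51 m/s².
185 × 5.59 × 10^51 m/s² = 1.03 × 10^54 m/s²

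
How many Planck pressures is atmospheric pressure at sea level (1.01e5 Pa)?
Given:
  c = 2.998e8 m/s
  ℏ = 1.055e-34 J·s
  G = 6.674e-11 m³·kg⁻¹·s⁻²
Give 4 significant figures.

Planck pressure: p_P = c⁷/(ℏG²) = 4.632e113 Pa.
1.01e5 / 4.632e113 = 2.180e-109

2.180e-109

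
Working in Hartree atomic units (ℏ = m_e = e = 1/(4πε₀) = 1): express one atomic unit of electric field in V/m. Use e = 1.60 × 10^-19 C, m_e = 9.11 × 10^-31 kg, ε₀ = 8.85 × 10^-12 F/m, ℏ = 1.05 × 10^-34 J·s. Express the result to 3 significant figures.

5.20 × 10^11 V/m

The unique combination of the constants set to 1 with dimensions of electric field is E_au = E_h/(e a₀) = m_e²e⁵/((4πε₀)³ℏ⁴).
E_h = 4.38 × 10^-18 J
a₀ = 5.26 × 10^-11 m
E_h/(e·a₀) = 5.20 × 10^11 V/m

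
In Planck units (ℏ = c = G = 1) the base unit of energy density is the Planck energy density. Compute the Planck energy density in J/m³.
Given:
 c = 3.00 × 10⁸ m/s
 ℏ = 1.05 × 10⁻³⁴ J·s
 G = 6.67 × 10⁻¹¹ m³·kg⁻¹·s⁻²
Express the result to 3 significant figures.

4.68 × 10¹¹³ J/m³

u_P = c⁷/(ℏG²)
  = 2.19 × 10⁵⁹ / 4.67 × 10⁻⁵⁵
  = 4.68 × 10¹¹³ J/m³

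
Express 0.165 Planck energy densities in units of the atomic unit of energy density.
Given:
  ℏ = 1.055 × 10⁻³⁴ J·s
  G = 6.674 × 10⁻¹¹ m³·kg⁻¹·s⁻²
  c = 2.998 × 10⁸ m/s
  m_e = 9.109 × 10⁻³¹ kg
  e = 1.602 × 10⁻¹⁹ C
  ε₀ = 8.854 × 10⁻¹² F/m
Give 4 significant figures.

Planck energy density: u_P = c⁷/(ℏG²) = 4.632 × 10¹¹³ J/m³
atomic unit of energy density: u_au = E_h/a₀³ = m_e⁴e¹⁰/((4πε₀)⁵ℏ⁸) = 2.929 × 10¹³ J/m³
0.165 × 4.632 × 10¹¹³ / 2.929 × 10¹³ = 2.609 × 10⁹⁹

2.609 × 10⁹⁹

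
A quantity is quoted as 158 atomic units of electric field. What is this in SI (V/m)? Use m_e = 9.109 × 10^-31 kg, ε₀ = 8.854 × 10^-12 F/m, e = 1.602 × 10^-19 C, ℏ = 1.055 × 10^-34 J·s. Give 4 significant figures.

One atomic unit of electric field: E_au = E_h/(e a₀) = m_e²e⁵/((4πε₀)³ℏ⁴) = 5.131 × 10^11 V/m.
158 × 5.131 × 10^11 V/m = 8.107 × 10^13 V/m

8.107 × 10^13 V/m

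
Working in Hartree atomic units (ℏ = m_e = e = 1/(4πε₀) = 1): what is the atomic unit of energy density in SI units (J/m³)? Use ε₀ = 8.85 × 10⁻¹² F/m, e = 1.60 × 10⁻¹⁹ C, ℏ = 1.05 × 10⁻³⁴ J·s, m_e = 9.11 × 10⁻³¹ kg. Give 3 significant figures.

The unique combination of the constants set to 1 with dimensions of energy density is u_au = E_h/a₀³ = m_e⁴e¹⁰/((4πε₀)⁵ℏ⁸).
E_h = 4.38 × 10⁻¹⁸ J
a₀ = 5.26 × 10⁻¹¹ m
E_h/a₀³ = 3.01 × 10¹³ J/m³

3.01 × 10¹³ J/m³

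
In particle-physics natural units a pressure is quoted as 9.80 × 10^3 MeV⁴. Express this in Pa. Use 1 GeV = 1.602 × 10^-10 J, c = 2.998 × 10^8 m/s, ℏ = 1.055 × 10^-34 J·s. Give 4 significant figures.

Pressure is [E]/[L]³ = [E]⁴/(ℏc)³.
1 GeV⁴ → 1/(ℏc)³ × (1 GeV in J)⁴ = 2.082 × 10^37 Pa.
Convert the energy scale: 9.80 × 10^3 MeV⁴ = 9.80 × 10^-9 GeV⁴.
Result: 9.80 × 10^-9 × 2.082 × 10^37 = 2.040 × 10^29 Pa.

2.040 × 10^29 Pa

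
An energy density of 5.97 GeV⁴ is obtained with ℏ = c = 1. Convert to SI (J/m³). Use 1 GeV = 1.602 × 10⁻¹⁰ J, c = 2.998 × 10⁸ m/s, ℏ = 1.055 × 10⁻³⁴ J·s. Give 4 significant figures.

1.243 × 10³⁸ J/m³

[E]/[L]³ = [E]⁴/(ℏc)³; restore (ℏc)⁻³.
1 GeV⁴ → 1/(ℏc)³ × (1 GeV in J)⁴ = 2.082 × 10³⁷ J/m³.
Result: 5.97 × 2.082 × 10³⁷ = 1.243 × 10³⁸ J/m³.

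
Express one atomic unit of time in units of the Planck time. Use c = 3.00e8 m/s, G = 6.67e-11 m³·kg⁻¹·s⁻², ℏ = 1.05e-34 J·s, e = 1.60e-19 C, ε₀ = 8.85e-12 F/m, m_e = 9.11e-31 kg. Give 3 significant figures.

atomic unit of time: τ_au = (4πε₀)²ℏ³/(m_e e⁴) = 2.40e-17 s
Planck time: t_P = √(ℏG/c⁵) = 5.37e-44 s
ratio = 2.40e-17 / 5.37e-44 = 4.47e26

4.47e26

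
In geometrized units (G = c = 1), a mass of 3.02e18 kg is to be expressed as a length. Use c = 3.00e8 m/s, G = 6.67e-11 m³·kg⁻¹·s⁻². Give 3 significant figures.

2.24e-9 m

In G = c = 1 units mass has dimensions of length; the conversion factor is G/c².
3.02e18 kg × (G/c²) = 2.24e-9 m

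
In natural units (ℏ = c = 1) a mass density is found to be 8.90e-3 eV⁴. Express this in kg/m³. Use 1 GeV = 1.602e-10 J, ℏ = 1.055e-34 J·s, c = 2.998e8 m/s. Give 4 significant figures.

Mass density is [E]/(c²[L]³) = [E]⁴/(ℏ³c⁵).
1 GeV⁴ → 1/(ℏ³c⁵) × (1 GeV in J)⁴ = 2.316e20 kg/m³.
Convert the energy scale: 8.90e-3 eV⁴ = 8.90e-39 GeV⁴.
Result: 8.90e-39 × 2.316e20 = 2.061e-18 kg/m³.

2.061e-18 kg/m³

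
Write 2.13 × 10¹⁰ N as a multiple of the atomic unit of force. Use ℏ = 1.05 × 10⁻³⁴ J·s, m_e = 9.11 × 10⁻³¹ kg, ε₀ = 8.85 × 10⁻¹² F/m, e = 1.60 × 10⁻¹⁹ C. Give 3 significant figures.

2.56 × 10¹⁷

atomic unit of force: F_au = E_h/a₀ = m_e²e⁶/((4πε₀)³ℏ⁴) = 8.33 × 10⁻⁸ N.
2.13 × 10¹⁰ / 8.33 × 10⁻⁸ = 2.56 × 10¹⁷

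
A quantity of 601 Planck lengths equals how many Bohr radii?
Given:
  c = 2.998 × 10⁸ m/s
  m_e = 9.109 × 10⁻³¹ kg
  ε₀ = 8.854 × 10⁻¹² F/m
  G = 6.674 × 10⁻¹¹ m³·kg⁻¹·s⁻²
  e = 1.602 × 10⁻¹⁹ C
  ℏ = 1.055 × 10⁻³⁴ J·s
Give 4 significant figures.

Planck length: ℓ_P = √(ℏG/c³) = 1.616 × 10⁻³⁵ m
Bohr radius: a₀ = 4πε₀ℏ²/(m_e e²) = 5.297 × 10⁻¹¹ m
601 × 1.616 × 10⁻³⁵ / 5.297 × 10⁻¹¹ = 1.834 × 10⁻²²

1.834 × 10⁻²²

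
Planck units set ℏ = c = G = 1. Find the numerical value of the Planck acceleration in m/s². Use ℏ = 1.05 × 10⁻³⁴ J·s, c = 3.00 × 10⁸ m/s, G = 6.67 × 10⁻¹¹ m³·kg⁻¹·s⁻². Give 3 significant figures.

5.59 × 10⁵¹ m/s²

Dimensional analysis gives a_P = √(c⁷/(ℏG)).
  = √(3.12 × 10¹⁰³)
  = 5.59 × 10⁵¹ m/s²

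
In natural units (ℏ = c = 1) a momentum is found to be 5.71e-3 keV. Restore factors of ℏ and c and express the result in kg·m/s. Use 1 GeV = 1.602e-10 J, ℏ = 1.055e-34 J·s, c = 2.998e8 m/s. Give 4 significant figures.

3.051e-27 kg·m/s

Momentum is [E]/c; divide by c.
1 GeV → 1/c × (1 GeV in J) = 5.344e-19 kg·m/s.
Convert the energy scale: 5.71e-3 keV = 5.71e-9 GeV.
Result: 5.71e-9 × 5.344e-19 = 3.051e-27 kg·m/s.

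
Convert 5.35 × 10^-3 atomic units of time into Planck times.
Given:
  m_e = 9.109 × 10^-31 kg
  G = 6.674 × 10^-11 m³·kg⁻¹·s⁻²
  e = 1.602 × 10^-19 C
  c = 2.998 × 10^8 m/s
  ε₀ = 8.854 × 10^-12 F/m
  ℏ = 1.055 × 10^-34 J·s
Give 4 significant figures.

2.404 × 10^24

atomic unit of time: τ_au = (4πε₀)²ℏ³/(m_e e⁴) = 2.423 × 10^-17 s
Planck time: t_P = √(ℏG/c⁵) = 5.392 × 10^-44 s
5.35 × 10^-3 × 2.423 × 10^-17 / 5.392 × 10^-44 = 2.404 × 10^24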